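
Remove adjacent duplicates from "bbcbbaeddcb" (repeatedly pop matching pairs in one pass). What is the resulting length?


Input: bbcbbaeddcb
Stack-based adjacent duplicate removal:
  Read 'b': push. Stack: b
  Read 'b': matches stack top 'b' => pop. Stack: (empty)
  Read 'c': push. Stack: c
  Read 'b': push. Stack: cb
  Read 'b': matches stack top 'b' => pop. Stack: c
  Read 'a': push. Stack: ca
  Read 'e': push. Stack: cae
  Read 'd': push. Stack: caed
  Read 'd': matches stack top 'd' => pop. Stack: cae
  Read 'c': push. Stack: caec
  Read 'b': push. Stack: caecb
Final stack: "caecb" (length 5)

5


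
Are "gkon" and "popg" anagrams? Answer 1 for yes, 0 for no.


Strings: "gkon", "popg"
Sorted first:  gkno
Sorted second: gopp
Differ at position 1: 'k' vs 'o' => not anagrams

0


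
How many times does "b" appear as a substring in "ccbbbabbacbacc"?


Searching for "b" in "ccbbbabbacbacc"
Scanning each position:
  Position 0: "c" => no
  Position 1: "c" => no
  Position 2: "b" => MATCH
  Position 3: "b" => MATCH
  Position 4: "b" => MATCH
  Position 5: "a" => no
  Position 6: "b" => MATCH
  Position 7: "b" => MATCH
  Position 8: "a" => no
  Position 9: "c" => no
  Position 10: "b" => MATCH
  Position 11: "a" => no
  Position 12: "c" => no
  Position 13: "c" => no
Total occurrences: 6

6


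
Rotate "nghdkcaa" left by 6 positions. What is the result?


Input: "nghdkcaa", rotate left by 6
First 6 characters: "nghdkc"
Remaining characters: "aa"
Concatenate remaining + first: "aa" + "nghdkc" = "aanghdkc"

aanghdkc


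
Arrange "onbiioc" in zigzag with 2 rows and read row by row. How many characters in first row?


Zigzag "onbiioc" into 2 rows:
Placing characters:
  'o' => row 0
  'n' => row 1
  'b' => row 0
  'i' => row 1
  'i' => row 0
  'o' => row 1
  'c' => row 0
Rows:
  Row 0: "obic"
  Row 1: "nio"
First row length: 4

4


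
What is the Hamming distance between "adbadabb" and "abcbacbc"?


Comparing "adbadabb" and "abcbacbc" position by position:
  Position 0: 'a' vs 'a' => same
  Position 1: 'd' vs 'b' => differ
  Position 2: 'b' vs 'c' => differ
  Position 3: 'a' vs 'b' => differ
  Position 4: 'd' vs 'a' => differ
  Position 5: 'a' vs 'c' => differ
  Position 6: 'b' vs 'b' => same
  Position 7: 'b' vs 'c' => differ
Total differences (Hamming distance): 6

6


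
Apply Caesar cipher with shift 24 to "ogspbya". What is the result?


Caesar cipher: shift "ogspbya" by 24
  'o' (pos 14) + 24 = pos 12 = 'm'
  'g' (pos 6) + 24 = pos 4 = 'e'
  's' (pos 18) + 24 = pos 16 = 'q'
  'p' (pos 15) + 24 = pos 13 = 'n'
  'b' (pos 1) + 24 = pos 25 = 'z'
  'y' (pos 24) + 24 = pos 22 = 'w'
  'a' (pos 0) + 24 = pos 24 = 'y'
Result: meqnzwy

meqnzwy


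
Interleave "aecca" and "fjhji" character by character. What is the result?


Interleaving "aecca" and "fjhji":
  Position 0: 'a' from first, 'f' from second => "af"
  Position 1: 'e' from first, 'j' from second => "ej"
  Position 2: 'c' from first, 'h' from second => "ch"
  Position 3: 'c' from first, 'j' from second => "cj"
  Position 4: 'a' from first, 'i' from second => "ai"
Result: afejchcjai

afejchcjai


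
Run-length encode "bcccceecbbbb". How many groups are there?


Input: bcccceecbbbb
Scanning for consecutive runs:
  Group 1: 'b' x 1 (positions 0-0)
  Group 2: 'c' x 4 (positions 1-4)
  Group 3: 'e' x 2 (positions 5-6)
  Group 4: 'c' x 1 (positions 7-7)
  Group 5: 'b' x 4 (positions 8-11)
Total groups: 5

5


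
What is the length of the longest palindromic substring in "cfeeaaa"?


Input: "cfeeaaa"
Checking substrings for palindromes:
  [4:7] "aaa" (len 3) => palindrome
  [2:4] "ee" (len 2) => palindrome
  [4:6] "aa" (len 2) => palindrome
  [5:7] "aa" (len 2) => palindrome
Longest palindromic substring: "aaa" with length 3

3


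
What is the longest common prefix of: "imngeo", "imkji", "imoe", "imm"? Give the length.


Words: imngeo, imkji, imoe, imm
  Position 0: all 'i' => match
  Position 1: all 'm' => match
  Position 2: ('n', 'k', 'o', 'm') => mismatch, stop
LCP = "im" (length 2)

2


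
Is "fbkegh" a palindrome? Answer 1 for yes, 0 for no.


Input: fbkegh
Reversed: hgekbf
  Compare pos 0 ('f') with pos 5 ('h'): MISMATCH
  Compare pos 1 ('b') with pos 4 ('g'): MISMATCH
  Compare pos 2 ('k') with pos 3 ('e'): MISMATCH
Result: not a palindrome

0


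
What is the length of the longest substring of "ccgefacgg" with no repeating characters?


Input: "ccgefacgg"
Sliding window (track last position of each char):
  Position 0 ('c'): window [0,0] length 1 -- new best
  Position 1 ('c'): repeat (last at 0), move window start to 1
  Position 1 ('c'): window [1,1] length 1
  Position 2 ('g'): window [1,2] length 2 -- new best
  Position 3 ('e'): window [1,3] length 3 -- new best
  Position 4 ('f'): window [1,4] length 4 -- new best
  Position 5 ('a'): window [1,5] length 5 -- new best
  Position 6 ('c'): repeat (last at 1), move window start to 2
  Position 6 ('c'): window [2,6] length 5
  Position 7 ('g'): repeat (last at 2), move window start to 3
  Position 7 ('g'): window [3,7] length 5
  Position 8 ('g'): repeat (last at 7), move window start to 8
  Position 8 ('g'): window [8,8] length 1
Longest substring with no repeats: "cgefa" with length 5

5


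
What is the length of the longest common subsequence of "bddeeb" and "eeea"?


LCS of "bddeeb" and "eeea"
DP table:
           e    e    e    a
      0    0    0    0    0
  b   0    0    0    0    0
  d   0    0    0    0    0
  d   0    0    0    0    0
  e   0    1    1    1    1
  e   0    1    2    2    2
  b   0    1    2    2    2
LCS length = dp[6][4] = 2

2


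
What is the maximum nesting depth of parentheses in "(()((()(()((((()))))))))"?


Input: "(()((()(()((((()))))))))"
Tracking depth:
  Position 0 '(': depth becomes 1
  Position 1 '(': depth becomes 2
  Position 2 ')': depth becomes 1
  Position 3 '(': depth becomes 2
  Position 4 '(': depth becomes 3
  Position 5 '(': depth becomes 4
  Position 6 ')': depth becomes 3
  Position 7 '(': depth becomes 4
  Position 8 '(': depth becomes 5
  Position 9 ')': depth becomes 4
  Position 10 '(': depth becomes 5
  Position 11 '(': depth becomes 6
  Position 12 '(': depth becomes 7
  Position 13 '(': depth becomes 8
  Position 14 '(': depth becomes 9
  Position 15 ')': depth becomes 8
  Position 16 ')': depth becomes 7
  Position 17 ')': depth becomes 6
  Position 18 ')': depth becomes 5
  Position 19 ')': depth becomes 4
  Position 20 ')': depth becomes 3
  Position 21 ')': depth becomes 2
  Position 22 ')': depth becomes 1
  Position 23 ')': depth becomes 0
Maximum depth reached: 9

9


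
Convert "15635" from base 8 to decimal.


Input: "15635" in base 8
Positional expansion:
  Digit '1' (value 1) x 8^4 = 4096
  Digit '5' (value 5) x 8^3 = 2560
  Digit '6' (value 6) x 8^2 = 384
  Digit '3' (value 3) x 8^1 = 24
  Digit '5' (value 5) x 8^0 = 5
Sum = 7069

7069


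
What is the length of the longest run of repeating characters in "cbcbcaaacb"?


Input: "cbcbcaaacb"
Scanning for longest run:
  Position 1 ('b'): new char, reset run to 1
  Position 2 ('c'): new char, reset run to 1
  Position 3 ('b'): new char, reset run to 1
  Position 4 ('c'): new char, reset run to 1
  Position 5 ('a'): new char, reset run to 1
  Position 6 ('a'): continues run of 'a', length=2
  Position 7 ('a'): continues run of 'a', length=3
  Position 8 ('c'): new char, reset run to 1
  Position 9 ('b'): new char, reset run to 1
Longest run: 'a' with length 3

3


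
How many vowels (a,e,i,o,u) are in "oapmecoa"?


Input: oapmecoa
Checking each character:
  'o' at position 0: vowel (running total: 1)
  'a' at position 1: vowel (running total: 2)
  'p' at position 2: consonant
  'm' at position 3: consonant
  'e' at position 4: vowel (running total: 3)
  'c' at position 5: consonant
  'o' at position 6: vowel (running total: 4)
  'a' at position 7: vowel (running total: 5)
Total vowels: 5

5


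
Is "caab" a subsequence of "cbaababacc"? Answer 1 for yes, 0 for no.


Check if "caab" is a subsequence of "cbaababacc"
Greedy scan:
  Position 0 ('c'): matches sub[0] = 'c'
  Position 1 ('b'): no match needed
  Position 2 ('a'): matches sub[1] = 'a'
  Position 3 ('a'): matches sub[2] = 'a'
  Position 4 ('b'): matches sub[3] = 'b'
  Position 5 ('a'): no match needed
  Position 6 ('b'): no match needed
  Position 7 ('a'): no match needed
  Position 8 ('c'): no match needed
  Position 9 ('c'): no match needed
All 4 characters matched => is a subsequence

1


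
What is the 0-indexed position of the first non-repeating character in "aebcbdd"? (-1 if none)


Input: aebcbdd
Character frequencies:
  'a': 1
  'b': 2
  'c': 1
  'd': 2
  'e': 1
Scanning left to right for freq == 1:
  Position 0 ('a'): unique! => answer = 0

0


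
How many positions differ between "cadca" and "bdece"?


Comparing "cadca" and "bdece" position by position:
  Position 0: 'c' vs 'b' => DIFFER
  Position 1: 'a' vs 'd' => DIFFER
  Position 2: 'd' vs 'e' => DIFFER
  Position 3: 'c' vs 'c' => same
  Position 4: 'a' vs 'e' => DIFFER
Positions that differ: 4

4


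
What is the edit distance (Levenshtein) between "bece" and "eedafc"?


Computing edit distance: "bece" -> "eedafc"
DP table:
           e    e    d    a    f    c
      0    1    2    3    4    5    6
  b   1    1    2    3    4    5    6
  e   2    1    1    2    3    4    5
  c   3    2    2    2    3    4    4
  e   4    3    2    3    3    4    5
Edit distance = dp[4][6] = 5

5


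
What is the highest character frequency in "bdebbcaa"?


Input: bdebbcaa
Character counts:
  'a': 2
  'b': 3
  'c': 1
  'd': 1
  'e': 1
Maximum frequency: 3

3


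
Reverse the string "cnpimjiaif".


Input: cnpimjiaif
Reading characters right to left:
  Position 9: 'f'
  Position 8: 'i'
  Position 7: 'a'
  Position 6: 'i'
  Position 5: 'j'
  Position 4: 'm'
  Position 3: 'i'
  Position 2: 'p'
  Position 1: 'n'
  Position 0: 'c'
Reversed: fiaijmipnc

fiaijmipnc


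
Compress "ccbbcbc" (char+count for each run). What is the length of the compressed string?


Input: ccbbcbc
Runs:
  'c' x 2 => "c2"
  'b' x 2 => "b2"
  'c' x 1 => "c1"
  'b' x 1 => "b1"
  'c' x 1 => "c1"
Compressed: "c2b2c1b1c1"
Compressed length: 10

10


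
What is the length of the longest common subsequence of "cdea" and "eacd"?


LCS of "cdea" and "eacd"
DP table:
           e    a    c    d
      0    0    0    0    0
  c   0    0    0    1    1
  d   0    0    0    1    2
  e   0    1    1    1    2
  a   0    1    2    2    2
LCS length = dp[4][4] = 2

2


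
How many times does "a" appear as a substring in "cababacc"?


Searching for "a" in "cababacc"
Scanning each position:
  Position 0: "c" => no
  Position 1: "a" => MATCH
  Position 2: "b" => no
  Position 3: "a" => MATCH
  Position 4: "b" => no
  Position 5: "a" => MATCH
  Position 6: "c" => no
  Position 7: "c" => no
Total occurrences: 3

3


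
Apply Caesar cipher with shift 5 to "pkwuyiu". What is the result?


Caesar cipher: shift "pkwuyiu" by 5
  'p' (pos 15) + 5 = pos 20 = 'u'
  'k' (pos 10) + 5 = pos 15 = 'p'
  'w' (pos 22) + 5 = pos 1 = 'b'
  'u' (pos 20) + 5 = pos 25 = 'z'
  'y' (pos 24) + 5 = pos 3 = 'd'
  'i' (pos 8) + 5 = pos 13 = 'n'
  'u' (pos 20) + 5 = pos 25 = 'z'
Result: upbzdnz

upbzdnz


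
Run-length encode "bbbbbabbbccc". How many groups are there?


Input: bbbbbabbbccc
Scanning for consecutive runs:
  Group 1: 'b' x 5 (positions 0-4)
  Group 2: 'a' x 1 (positions 5-5)
  Group 3: 'b' x 3 (positions 6-8)
  Group 4: 'c' x 3 (positions 9-11)
Total groups: 4

4


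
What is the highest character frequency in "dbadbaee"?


Input: dbadbaee
Character counts:
  'a': 2
  'b': 2
  'd': 2
  'e': 2
Maximum frequency: 2

2


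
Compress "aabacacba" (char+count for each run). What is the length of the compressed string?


Input: aabacacba
Runs:
  'a' x 2 => "a2"
  'b' x 1 => "b1"
  'a' x 1 => "a1"
  'c' x 1 => "c1"
  'a' x 1 => "a1"
  'c' x 1 => "c1"
  'b' x 1 => "b1"
  'a' x 1 => "a1"
Compressed: "a2b1a1c1a1c1b1a1"
Compressed length: 16

16


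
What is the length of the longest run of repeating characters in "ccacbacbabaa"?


Input: "ccacbacbabaa"
Scanning for longest run:
  Position 1 ('c'): continues run of 'c', length=2
  Position 2 ('a'): new char, reset run to 1
  Position 3 ('c'): new char, reset run to 1
  Position 4 ('b'): new char, reset run to 1
  Position 5 ('a'): new char, reset run to 1
  Position 6 ('c'): new char, reset run to 1
  Position 7 ('b'): new char, reset run to 1
  Position 8 ('a'): new char, reset run to 1
  Position 9 ('b'): new char, reset run to 1
  Position 10 ('a'): new char, reset run to 1
  Position 11 ('a'): continues run of 'a', length=2
Longest run: 'c' with length 2

2


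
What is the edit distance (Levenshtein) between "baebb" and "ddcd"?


Computing edit distance: "baebb" -> "ddcd"
DP table:
           d    d    c    d
      0    1    2    3    4
  b   1    1    2    3    4
  a   2    2    2    3    4
  e   3    3    3    3    4
  b   4    4    4    4    4
  b   5    5    5    5    5
Edit distance = dp[5][4] = 5

5


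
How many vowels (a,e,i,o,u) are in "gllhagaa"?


Input: gllhagaa
Checking each character:
  'g' at position 0: consonant
  'l' at position 1: consonant
  'l' at position 2: consonant
  'h' at position 3: consonant
  'a' at position 4: vowel (running total: 1)
  'g' at position 5: consonant
  'a' at position 6: vowel (running total: 2)
  'a' at position 7: vowel (running total: 3)
Total vowels: 3

3


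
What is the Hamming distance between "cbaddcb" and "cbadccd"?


Comparing "cbaddcb" and "cbadccd" position by position:
  Position 0: 'c' vs 'c' => same
  Position 1: 'b' vs 'b' => same
  Position 2: 'a' vs 'a' => same
  Position 3: 'd' vs 'd' => same
  Position 4: 'd' vs 'c' => differ
  Position 5: 'c' vs 'c' => same
  Position 6: 'b' vs 'd' => differ
Total differences (Hamming distance): 2

2


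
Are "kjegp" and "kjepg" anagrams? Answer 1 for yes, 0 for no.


Strings: "kjegp", "kjepg"
Sorted first:  egjkp
Sorted second: egjkp
Sorted forms match => anagrams

1


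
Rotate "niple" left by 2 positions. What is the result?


Input: "niple", rotate left by 2
First 2 characters: "ni"
Remaining characters: "ple"
Concatenate remaining + first: "ple" + "ni" = "pleni"

pleni


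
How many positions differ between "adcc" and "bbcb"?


Comparing "adcc" and "bbcb" position by position:
  Position 0: 'a' vs 'b' => DIFFER
  Position 1: 'd' vs 'b' => DIFFER
  Position 2: 'c' vs 'c' => same
  Position 3: 'c' vs 'b' => DIFFER
Positions that differ: 3

3


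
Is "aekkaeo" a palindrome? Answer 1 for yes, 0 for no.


Input: aekkaeo
Reversed: oeakkea
  Compare pos 0 ('a') with pos 6 ('o'): MISMATCH
  Compare pos 1 ('e') with pos 5 ('e'): match
  Compare pos 2 ('k') with pos 4 ('a'): MISMATCH
Result: not a palindrome

0


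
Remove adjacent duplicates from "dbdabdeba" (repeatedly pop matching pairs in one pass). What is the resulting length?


Input: dbdabdeba
Stack-based adjacent duplicate removal:
  Read 'd': push. Stack: d
  Read 'b': push. Stack: db
  Read 'd': push. Stack: dbd
  Read 'a': push. Stack: dbda
  Read 'b': push. Stack: dbdab
  Read 'd': push. Stack: dbdabd
  Read 'e': push. Stack: dbdabde
  Read 'b': push. Stack: dbdabdeb
  Read 'a': push. Stack: dbdabdeba
Final stack: "dbdabdeba" (length 9)

9


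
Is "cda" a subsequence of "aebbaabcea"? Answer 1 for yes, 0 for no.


Check if "cda" is a subsequence of "aebbaabcea"
Greedy scan:
  Position 0 ('a'): no match needed
  Position 1 ('e'): no match needed
  Position 2 ('b'): no match needed
  Position 3 ('b'): no match needed
  Position 4 ('a'): no match needed
  Position 5 ('a'): no match needed
  Position 6 ('b'): no match needed
  Position 7 ('c'): matches sub[0] = 'c'
  Position 8 ('e'): no match needed
  Position 9 ('a'): no match needed
Only matched 1/3 characters => not a subsequence

0


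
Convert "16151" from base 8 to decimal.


Input: "16151" in base 8
Positional expansion:
  Digit '1' (value 1) x 8^4 = 4096
  Digit '6' (value 6) x 8^3 = 3072
  Digit '1' (value 1) x 8^2 = 64
  Digit '5' (value 5) x 8^1 = 40
  Digit '1' (value 1) x 8^0 = 1
Sum = 7273

7273


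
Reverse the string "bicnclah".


Input: bicnclah
Reading characters right to left:
  Position 7: 'h'
  Position 6: 'a'
  Position 5: 'l'
  Position 4: 'c'
  Position 3: 'n'
  Position 2: 'c'
  Position 1: 'i'
  Position 0: 'b'
Reversed: halcncib

halcncib


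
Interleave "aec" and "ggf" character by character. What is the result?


Interleaving "aec" and "ggf":
  Position 0: 'a' from first, 'g' from second => "ag"
  Position 1: 'e' from first, 'g' from second => "eg"
  Position 2: 'c' from first, 'f' from second => "cf"
Result: agegcf

agegcf


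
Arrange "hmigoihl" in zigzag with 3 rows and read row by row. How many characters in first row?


Zigzag "hmigoihl" into 3 rows:
Placing characters:
  'h' => row 0
  'm' => row 1
  'i' => row 2
  'g' => row 1
  'o' => row 0
  'i' => row 1
  'h' => row 2
  'l' => row 1
Rows:
  Row 0: "ho"
  Row 1: "mgil"
  Row 2: "ih"
First row length: 2

2


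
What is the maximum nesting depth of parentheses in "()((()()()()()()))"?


Input: "()((()()()()()()))"
Tracking depth:
  Position 0 '(': depth becomes 1
  Position 1 ')': depth becomes 0
  Position 2 '(': depth becomes 1
  Position 3 '(': depth becomes 2
  Position 4 '(': depth becomes 3
  Position 5 ')': depth becomes 2
  Position 6 '(': depth becomes 3
  Position 7 ')': depth becomes 2
  Position 8 '(': depth becomes 3
  Position 9 ')': depth becomes 2
  Position 10 '(': depth becomes 3
  Position 11 ')': depth becomes 2
  Position 12 '(': depth becomes 3
  Position 13 ')': depth becomes 2
  Position 14 '(': depth becomes 3
  Position 15 ')': depth becomes 2
  Position 16 ')': depth becomes 1
  Position 17 ')': depth becomes 0
Maximum depth reached: 3

3


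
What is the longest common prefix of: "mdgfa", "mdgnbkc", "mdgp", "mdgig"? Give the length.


Words: mdgfa, mdgnbkc, mdgp, mdgig
  Position 0: all 'm' => match
  Position 1: all 'd' => match
  Position 2: all 'g' => match
  Position 3: ('f', 'n', 'p', 'i') => mismatch, stop
LCP = "mdg" (length 3)

3


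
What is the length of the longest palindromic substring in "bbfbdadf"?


Input: "bbfbdadf"
Checking substrings for palindromes:
  [1:4] "bfb" (len 3) => palindrome
  [4:7] "dad" (len 3) => palindrome
  [0:2] "bb" (len 2) => palindrome
Longest palindromic substring: "bfb" with length 3

3


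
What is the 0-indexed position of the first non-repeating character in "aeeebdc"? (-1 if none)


Input: aeeebdc
Character frequencies:
  'a': 1
  'b': 1
  'c': 1
  'd': 1
  'e': 3
Scanning left to right for freq == 1:
  Position 0 ('a'): unique! => answer = 0

0


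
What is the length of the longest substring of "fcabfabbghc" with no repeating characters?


Input: "fcabfabbghc"
Sliding window (track last position of each char):
  Position 0 ('f'): window [0,0] length 1 -- new best
  Position 1 ('c'): window [0,1] length 2 -- new best
  Position 2 ('a'): window [0,2] length 3 -- new best
  Position 3 ('b'): window [0,3] length 4 -- new best
  Position 4 ('f'): repeat (last at 0), move window start to 1
  Position 4 ('f'): window [1,4] length 4
  Position 5 ('a'): repeat (last at 2), move window start to 3
  Position 5 ('a'): window [3,5] length 3
  Position 6 ('b'): repeat (last at 3), move window start to 4
  Position 6 ('b'): window [4,6] length 3
  Position 7 ('b'): repeat (last at 6), move window start to 7
  Position 7 ('b'): window [7,7] length 1
  Position 8 ('g'): window [7,8] length 2
  Position 9 ('h'): window [7,9] length 3
  Position 10 ('c'): window [7,10] length 4
Longest substring with no repeats: "fcab" with length 4

4


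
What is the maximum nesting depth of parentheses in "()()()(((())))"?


Input: "()()()(((())))"
Tracking depth:
  Position 0 '(': depth becomes 1
  Position 1 ')': depth becomes 0
  Position 2 '(': depth becomes 1
  Position 3 ')': depth becomes 0
  Position 4 '(': depth becomes 1
  Position 5 ')': depth becomes 0
  Position 6 '(': depth becomes 1
  Position 7 '(': depth becomes 2
  Position 8 '(': depth becomes 3
  Position 9 '(': depth becomes 4
  Position 10 ')': depth becomes 3
  Position 11 ')': depth becomes 2
  Position 12 ')': depth becomes 1
  Position 13 ')': depth becomes 0
Maximum depth reached: 4

4


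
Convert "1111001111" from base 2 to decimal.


Input: "1111001111" in base 2
Positional expansion:
  Digit '1' (value 1) x 2^9 = 512
  Digit '1' (value 1) x 2^8 = 256
  Digit '1' (value 1) x 2^7 = 128
  Digit '1' (value 1) x 2^6 = 64
  Digit '0' (value 0) x 2^5 = 0
  Digit '0' (value 0) x 2^4 = 0
  Digit '1' (value 1) x 2^3 = 8
  Digit '1' (value 1) x 2^2 = 4
  Digit '1' (value 1) x 2^1 = 2
  Digit '1' (value 1) x 2^0 = 1
Sum = 975

975


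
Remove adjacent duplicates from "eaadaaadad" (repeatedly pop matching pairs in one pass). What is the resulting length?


Input: eaadaaadad
Stack-based adjacent duplicate removal:
  Read 'e': push. Stack: e
  Read 'a': push. Stack: ea
  Read 'a': matches stack top 'a' => pop. Stack: e
  Read 'd': push. Stack: ed
  Read 'a': push. Stack: eda
  Read 'a': matches stack top 'a' => pop. Stack: ed
  Read 'a': push. Stack: eda
  Read 'd': push. Stack: edad
  Read 'a': push. Stack: edada
  Read 'd': push. Stack: edadad
Final stack: "edadad" (length 6)

6


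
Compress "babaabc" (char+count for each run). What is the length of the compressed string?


Input: babaabc
Runs:
  'b' x 1 => "b1"
  'a' x 1 => "a1"
  'b' x 1 => "b1"
  'a' x 2 => "a2"
  'b' x 1 => "b1"
  'c' x 1 => "c1"
Compressed: "b1a1b1a2b1c1"
Compressed length: 12

12


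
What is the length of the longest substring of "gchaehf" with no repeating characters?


Input: "gchaehf"
Sliding window (track last position of each char):
  Position 0 ('g'): window [0,0] length 1 -- new best
  Position 1 ('c'): window [0,1] length 2 -- new best
  Position 2 ('h'): window [0,2] length 3 -- new best
  Position 3 ('a'): window [0,3] length 4 -- new best
  Position 4 ('e'): window [0,4] length 5 -- new best
  Position 5 ('h'): repeat (last at 2), move window start to 3
  Position 5 ('h'): window [3,5] length 3
  Position 6 ('f'): window [3,6] length 4
Longest substring with no repeats: "gchae" with length 5

5


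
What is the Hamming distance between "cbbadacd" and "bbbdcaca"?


Comparing "cbbadacd" and "bbbdcaca" position by position:
  Position 0: 'c' vs 'b' => differ
  Position 1: 'b' vs 'b' => same
  Position 2: 'b' vs 'b' => same
  Position 3: 'a' vs 'd' => differ
  Position 4: 'd' vs 'c' => differ
  Position 5: 'a' vs 'a' => same
  Position 6: 'c' vs 'c' => same
  Position 7: 'd' vs 'a' => differ
Total differences (Hamming distance): 4

4


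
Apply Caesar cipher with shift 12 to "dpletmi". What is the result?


Caesar cipher: shift "dpletmi" by 12
  'd' (pos 3) + 12 = pos 15 = 'p'
  'p' (pos 15) + 12 = pos 1 = 'b'
  'l' (pos 11) + 12 = pos 23 = 'x'
  'e' (pos 4) + 12 = pos 16 = 'q'
  't' (pos 19) + 12 = pos 5 = 'f'
  'm' (pos 12) + 12 = pos 24 = 'y'
  'i' (pos 8) + 12 = pos 20 = 'u'
Result: pbxqfyu

pbxqfyu


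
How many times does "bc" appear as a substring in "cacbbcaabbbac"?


Searching for "bc" in "cacbbcaabbbac"
Scanning each position:
  Position 0: "ca" => no
  Position 1: "ac" => no
  Position 2: "cb" => no
  Position 3: "bb" => no
  Position 4: "bc" => MATCH
  Position 5: "ca" => no
  Position 6: "aa" => no
  Position 7: "ab" => no
  Position 8: "bb" => no
  Position 9: "bb" => no
  Position 10: "ba" => no
  Position 11: "ac" => no
Total occurrences: 1

1


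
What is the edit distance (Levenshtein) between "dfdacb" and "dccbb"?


Computing edit distance: "dfdacb" -> "dccbb"
DP table:
           d    c    c    b    b
      0    1    2    3    4    5
  d   1    0    1    2    3    4
  f   2    1    1    2    3    4
  d   3    2    2    2    3    4
  a   4    3    3    3    3    4
  c   5    4    3    3    4    4
  b   6    5    4    4    3    4
Edit distance = dp[6][5] = 4

4


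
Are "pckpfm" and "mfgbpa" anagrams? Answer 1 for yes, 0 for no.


Strings: "pckpfm", "mfgbpa"
Sorted first:  cfkmpp
Sorted second: abfgmp
Differ at position 0: 'c' vs 'a' => not anagrams

0


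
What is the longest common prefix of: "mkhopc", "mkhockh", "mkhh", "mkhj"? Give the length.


Words: mkhopc, mkhockh, mkhh, mkhj
  Position 0: all 'm' => match
  Position 1: all 'k' => match
  Position 2: all 'h' => match
  Position 3: ('o', 'o', 'h', 'j') => mismatch, stop
LCP = "mkh" (length 3)

3


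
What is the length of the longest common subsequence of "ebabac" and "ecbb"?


LCS of "ebabac" and "ecbb"
DP table:
           e    c    b    b
      0    0    0    0    0
  e   0    1    1    1    1
  b   0    1    1    2    2
  a   0    1    1    2    2
  b   0    1    1    2    3
  a   0    1    1    2    3
  c   0    1    2    2    3
LCS length = dp[6][4] = 3

3


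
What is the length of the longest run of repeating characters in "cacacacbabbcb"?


Input: "cacacacbabbcb"
Scanning for longest run:
  Position 1 ('a'): new char, reset run to 1
  Position 2 ('c'): new char, reset run to 1
  Position 3 ('a'): new char, reset run to 1
  Position 4 ('c'): new char, reset run to 1
  Position 5 ('a'): new char, reset run to 1
  Position 6 ('c'): new char, reset run to 1
  Position 7 ('b'): new char, reset run to 1
  Position 8 ('a'): new char, reset run to 1
  Position 9 ('b'): new char, reset run to 1
  Position 10 ('b'): continues run of 'b', length=2
  Position 11 ('c'): new char, reset run to 1
  Position 12 ('b'): new char, reset run to 1
Longest run: 'b' with length 2

2


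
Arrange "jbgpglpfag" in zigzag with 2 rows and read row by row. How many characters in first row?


Zigzag "jbgpglpfag" into 2 rows:
Placing characters:
  'j' => row 0
  'b' => row 1
  'g' => row 0
  'p' => row 1
  'g' => row 0
  'l' => row 1
  'p' => row 0
  'f' => row 1
  'a' => row 0
  'g' => row 1
Rows:
  Row 0: "jggpa"
  Row 1: "bplfg"
First row length: 5

5


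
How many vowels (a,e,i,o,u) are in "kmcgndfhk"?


Input: kmcgndfhk
Checking each character:
  'k' at position 0: consonant
  'm' at position 1: consonant
  'c' at position 2: consonant
  'g' at position 3: consonant
  'n' at position 4: consonant
  'd' at position 5: consonant
  'f' at position 6: consonant
  'h' at position 7: consonant
  'k' at position 8: consonant
Total vowels: 0

0


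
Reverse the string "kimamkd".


Input: kimamkd
Reading characters right to left:
  Position 6: 'd'
  Position 5: 'k'
  Position 4: 'm'
  Position 3: 'a'
  Position 2: 'm'
  Position 1: 'i'
  Position 0: 'k'
Reversed: dkmamik

dkmamik


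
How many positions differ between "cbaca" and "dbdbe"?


Comparing "cbaca" and "dbdbe" position by position:
  Position 0: 'c' vs 'd' => DIFFER
  Position 1: 'b' vs 'b' => same
  Position 2: 'a' vs 'd' => DIFFER
  Position 3: 'c' vs 'b' => DIFFER
  Position 4: 'a' vs 'e' => DIFFER
Positions that differ: 4

4


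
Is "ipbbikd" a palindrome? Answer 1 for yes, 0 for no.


Input: ipbbikd
Reversed: dkibbpi
  Compare pos 0 ('i') with pos 6 ('d'): MISMATCH
  Compare pos 1 ('p') with pos 5 ('k'): MISMATCH
  Compare pos 2 ('b') with pos 4 ('i'): MISMATCH
Result: not a palindrome

0


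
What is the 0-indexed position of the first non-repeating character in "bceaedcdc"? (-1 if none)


Input: bceaedcdc
Character frequencies:
  'a': 1
  'b': 1
  'c': 3
  'd': 2
  'e': 2
Scanning left to right for freq == 1:
  Position 0 ('b'): unique! => answer = 0

0


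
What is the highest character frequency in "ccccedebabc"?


Input: ccccedebabc
Character counts:
  'a': 1
  'b': 2
  'c': 5
  'd': 1
  'e': 2
Maximum frequency: 5

5


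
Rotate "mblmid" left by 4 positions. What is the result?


Input: "mblmid", rotate left by 4
First 4 characters: "mblm"
Remaining characters: "id"
Concatenate remaining + first: "id" + "mblm" = "idmblm"

idmblm


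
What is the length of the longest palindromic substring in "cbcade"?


Input: "cbcade"
Checking substrings for palindromes:
  [0:3] "cbc" (len 3) => palindrome
Longest palindromic substring: "cbc" with length 3

3


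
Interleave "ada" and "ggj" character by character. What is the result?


Interleaving "ada" and "ggj":
  Position 0: 'a' from first, 'g' from second => "ag"
  Position 1: 'd' from first, 'g' from second => "dg"
  Position 2: 'a' from first, 'j' from second => "aj"
Result: agdgaj

agdgaj


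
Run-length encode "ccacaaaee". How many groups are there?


Input: ccacaaaee
Scanning for consecutive runs:
  Group 1: 'c' x 2 (positions 0-1)
  Group 2: 'a' x 1 (positions 2-2)
  Group 3: 'c' x 1 (positions 3-3)
  Group 4: 'a' x 3 (positions 4-6)
  Group 5: 'e' x 2 (positions 7-8)
Total groups: 5

5


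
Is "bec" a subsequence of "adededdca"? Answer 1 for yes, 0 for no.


Check if "bec" is a subsequence of "adededdca"
Greedy scan:
  Position 0 ('a'): no match needed
  Position 1 ('d'): no match needed
  Position 2 ('e'): no match needed
  Position 3 ('d'): no match needed
  Position 4 ('e'): no match needed
  Position 5 ('d'): no match needed
  Position 6 ('d'): no match needed
  Position 7 ('c'): no match needed
  Position 8 ('a'): no match needed
Only matched 0/3 characters => not a subsequence

0


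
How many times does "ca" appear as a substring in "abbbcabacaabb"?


Searching for "ca" in "abbbcabacaabb"
Scanning each position:
  Position 0: "ab" => no
  Position 1: "bb" => no
  Position 2: "bb" => no
  Position 3: "bc" => no
  Position 4: "ca" => MATCH
  Position 5: "ab" => no
  Position 6: "ba" => no
  Position 7: "ac" => no
  Position 8: "ca" => MATCH
  Position 9: "aa" => no
  Position 10: "ab" => no
  Position 11: "bb" => no
Total occurrences: 2

2


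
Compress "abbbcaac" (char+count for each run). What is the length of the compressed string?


Input: abbbcaac
Runs:
  'a' x 1 => "a1"
  'b' x 3 => "b3"
  'c' x 1 => "c1"
  'a' x 2 => "a2"
  'c' x 1 => "c1"
Compressed: "a1b3c1a2c1"
Compressed length: 10

10


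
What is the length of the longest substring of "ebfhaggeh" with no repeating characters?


Input: "ebfhaggeh"
Sliding window (track last position of each char):
  Position 0 ('e'): window [0,0] length 1 -- new best
  Position 1 ('b'): window [0,1] length 2 -- new best
  Position 2 ('f'): window [0,2] length 3 -- new best
  Position 3 ('h'): window [0,3] length 4 -- new best
  Position 4 ('a'): window [0,4] length 5 -- new best
  Position 5 ('g'): window [0,5] length 6 -- new best
  Position 6 ('g'): repeat (last at 5), move window start to 6
  Position 6 ('g'): window [6,6] length 1
  Position 7 ('e'): window [6,7] length 2
  Position 8 ('h'): window [6,8] length 3
Longest substring with no repeats: "ebfhag" with length 6

6


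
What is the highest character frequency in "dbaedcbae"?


Input: dbaedcbae
Character counts:
  'a': 2
  'b': 2
  'c': 1
  'd': 2
  'e': 2
Maximum frequency: 2

2


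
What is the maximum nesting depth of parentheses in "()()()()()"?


Input: "()()()()()"
Tracking depth:
  Position 0 '(': depth becomes 1
  Position 1 ')': depth becomes 0
  Position 2 '(': depth becomes 1
  Position 3 ')': depth becomes 0
  Position 4 '(': depth becomes 1
  Position 5 ')': depth becomes 0
  Position 6 '(': depth becomes 1
  Position 7 ')': depth becomes 0
  Position 8 '(': depth becomes 1
  Position 9 ')': depth becomes 0
Maximum depth reached: 1

1


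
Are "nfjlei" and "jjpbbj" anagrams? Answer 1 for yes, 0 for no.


Strings: "nfjlei", "jjpbbj"
Sorted first:  efijln
Sorted second: bbjjjp
Differ at position 0: 'e' vs 'b' => not anagrams

0


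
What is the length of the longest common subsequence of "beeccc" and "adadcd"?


LCS of "beeccc" and "adadcd"
DP table:
           a    d    a    d    c    d
      0    0    0    0    0    0    0
  b   0    0    0    0    0    0    0
  e   0    0    0    0    0    0    0
  e   0    0    0    0    0    0    0
  c   0    0    0    0    0    1    1
  c   0    0    0    0    0    1    1
  c   0    0    0    0    0    1    1
LCS length = dp[6][6] = 1

1


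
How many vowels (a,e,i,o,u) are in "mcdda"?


Input: mcdda
Checking each character:
  'm' at position 0: consonant
  'c' at position 1: consonant
  'd' at position 2: consonant
  'd' at position 3: consonant
  'a' at position 4: vowel (running total: 1)
Total vowels: 1

1


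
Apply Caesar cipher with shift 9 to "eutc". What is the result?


Caesar cipher: shift "eutc" by 9
  'e' (pos 4) + 9 = pos 13 = 'n'
  'u' (pos 20) + 9 = pos 3 = 'd'
  't' (pos 19) + 9 = pos 2 = 'c'
  'c' (pos 2) + 9 = pos 11 = 'l'
Result: ndcl

ndcl


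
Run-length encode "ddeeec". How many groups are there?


Input: ddeeec
Scanning for consecutive runs:
  Group 1: 'd' x 2 (positions 0-1)
  Group 2: 'e' x 3 (positions 2-4)
  Group 3: 'c' x 1 (positions 5-5)
Total groups: 3

3


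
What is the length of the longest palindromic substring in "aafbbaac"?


Input: "aafbbaac"
Checking substrings for palindromes:
  [0:2] "aa" (len 2) => palindrome
  [3:5] "bb" (len 2) => palindrome
  [5:7] "aa" (len 2) => palindrome
Longest palindromic substring: "aa" with length 2

2


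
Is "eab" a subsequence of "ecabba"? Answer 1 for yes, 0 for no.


Check if "eab" is a subsequence of "ecabba"
Greedy scan:
  Position 0 ('e'): matches sub[0] = 'e'
  Position 1 ('c'): no match needed
  Position 2 ('a'): matches sub[1] = 'a'
  Position 3 ('b'): matches sub[2] = 'b'
  Position 4 ('b'): no match needed
  Position 5 ('a'): no match needed
All 3 characters matched => is a subsequence

1


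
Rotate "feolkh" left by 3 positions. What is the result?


Input: "feolkh", rotate left by 3
First 3 characters: "feo"
Remaining characters: "lkh"
Concatenate remaining + first: "lkh" + "feo" = "lkhfeo"

lkhfeo


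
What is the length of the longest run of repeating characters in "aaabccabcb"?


Input: "aaabccabcb"
Scanning for longest run:
  Position 1 ('a'): continues run of 'a', length=2
  Position 2 ('a'): continues run of 'a', length=3
  Position 3 ('b'): new char, reset run to 1
  Position 4 ('c'): new char, reset run to 1
  Position 5 ('c'): continues run of 'c', length=2
  Position 6 ('a'): new char, reset run to 1
  Position 7 ('b'): new char, reset run to 1
  Position 8 ('c'): new char, reset run to 1
  Position 9 ('b'): new char, reset run to 1
Longest run: 'a' with length 3

3


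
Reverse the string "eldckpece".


Input: eldckpece
Reading characters right to left:
  Position 8: 'e'
  Position 7: 'c'
  Position 6: 'e'
  Position 5: 'p'
  Position 4: 'k'
  Position 3: 'c'
  Position 2: 'd'
  Position 1: 'l'
  Position 0: 'e'
Reversed: ecepkcdle

ecepkcdle


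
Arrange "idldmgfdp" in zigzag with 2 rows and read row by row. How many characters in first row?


Zigzag "idldmgfdp" into 2 rows:
Placing characters:
  'i' => row 0
  'd' => row 1
  'l' => row 0
  'd' => row 1
  'm' => row 0
  'g' => row 1
  'f' => row 0
  'd' => row 1
  'p' => row 0
Rows:
  Row 0: "ilmfp"
  Row 1: "ddgd"
First row length: 5

5


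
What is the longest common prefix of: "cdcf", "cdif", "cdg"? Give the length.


Words: cdcf, cdif, cdg
  Position 0: all 'c' => match
  Position 1: all 'd' => match
  Position 2: ('c', 'i', 'g') => mismatch, stop
LCP = "cd" (length 2)

2


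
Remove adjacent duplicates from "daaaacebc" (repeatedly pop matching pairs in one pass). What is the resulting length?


Input: daaaacebc
Stack-based adjacent duplicate removal:
  Read 'd': push. Stack: d
  Read 'a': push. Stack: da
  Read 'a': matches stack top 'a' => pop. Stack: d
  Read 'a': push. Stack: da
  Read 'a': matches stack top 'a' => pop. Stack: d
  Read 'c': push. Stack: dc
  Read 'e': push. Stack: dce
  Read 'b': push. Stack: dceb
  Read 'c': push. Stack: dcebc
Final stack: "dcebc" (length 5)

5


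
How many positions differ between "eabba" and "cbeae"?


Comparing "eabba" and "cbeae" position by position:
  Position 0: 'e' vs 'c' => DIFFER
  Position 1: 'a' vs 'b' => DIFFER
  Position 2: 'b' vs 'e' => DIFFER
  Position 3: 'b' vs 'a' => DIFFER
  Position 4: 'a' vs 'e' => DIFFER
Positions that differ: 5

5


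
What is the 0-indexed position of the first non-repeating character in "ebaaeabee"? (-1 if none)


Input: ebaaeabee
Character frequencies:
  'a': 3
  'b': 2
  'e': 4
Scanning left to right for freq == 1:
  Position 0 ('e'): freq=4, skip
  Position 1 ('b'): freq=2, skip
  Position 2 ('a'): freq=3, skip
  Position 3 ('a'): freq=3, skip
  Position 4 ('e'): freq=4, skip
  Position 5 ('a'): freq=3, skip
  Position 6 ('b'): freq=2, skip
  Position 7 ('e'): freq=4, skip
  Position 8 ('e'): freq=4, skip
  No unique character found => answer = -1

-1


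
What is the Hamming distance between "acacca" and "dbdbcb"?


Comparing "acacca" and "dbdbcb" position by position:
  Position 0: 'a' vs 'd' => differ
  Position 1: 'c' vs 'b' => differ
  Position 2: 'a' vs 'd' => differ
  Position 3: 'c' vs 'b' => differ
  Position 4: 'c' vs 'c' => same
  Position 5: 'a' vs 'b' => differ
Total differences (Hamming distance): 5

5


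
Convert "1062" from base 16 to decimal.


Input: "1062" in base 16
Positional expansion:
  Digit '1' (value 1) x 16^3 = 4096
  Digit '0' (value 0) x 16^2 = 0
  Digit '6' (value 6) x 16^1 = 96
  Digit '2' (value 2) x 16^0 = 2
Sum = 4194

4194


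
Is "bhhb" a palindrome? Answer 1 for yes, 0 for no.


Input: bhhb
Reversed: bhhb
  Compare pos 0 ('b') with pos 3 ('b'): match
  Compare pos 1 ('h') with pos 2 ('h'): match
Result: palindrome

1


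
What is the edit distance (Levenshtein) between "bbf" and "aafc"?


Computing edit distance: "bbf" -> "aafc"
DP table:
           a    a    f    c
      0    1    2    3    4
  b   1    1    2    3    4
  b   2    2    2    3    4
  f   3    3    3    2    3
Edit distance = dp[3][4] = 3

3


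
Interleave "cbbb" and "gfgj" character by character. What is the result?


Interleaving "cbbb" and "gfgj":
  Position 0: 'c' from first, 'g' from second => "cg"
  Position 1: 'b' from first, 'f' from second => "bf"
  Position 2: 'b' from first, 'g' from second => "bg"
  Position 3: 'b' from first, 'j' from second => "bj"
Result: cgbfbgbj

cgbfbgbj


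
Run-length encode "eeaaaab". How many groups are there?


Input: eeaaaab
Scanning for consecutive runs:
  Group 1: 'e' x 2 (positions 0-1)
  Group 2: 'a' x 4 (positions 2-5)
  Group 3: 'b' x 1 (positions 6-6)
Total groups: 3

3


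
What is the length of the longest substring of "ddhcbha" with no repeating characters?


Input: "ddhcbha"
Sliding window (track last position of each char):
  Position 0 ('d'): window [0,0] length 1 -- new best
  Position 1 ('d'): repeat (last at 0), move window start to 1
  Position 1 ('d'): window [1,1] length 1
  Position 2 ('h'): window [1,2] length 2 -- new best
  Position 3 ('c'): window [1,3] length 3 -- new best
  Position 4 ('b'): window [1,4] length 4 -- new best
  Position 5 ('h'): repeat (last at 2), move window start to 3
  Position 5 ('h'): window [3,5] length 3
  Position 6 ('a'): window [3,6] length 4
Longest substring with no repeats: "dhcb" with length 4

4


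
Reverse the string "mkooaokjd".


Input: mkooaokjd
Reading characters right to left:
  Position 8: 'd'
  Position 7: 'j'
  Position 6: 'k'
  Position 5: 'o'
  Position 4: 'a'
  Position 3: 'o'
  Position 2: 'o'
  Position 1: 'k'
  Position 0: 'm'
Reversed: djkoaookm

djkoaookm


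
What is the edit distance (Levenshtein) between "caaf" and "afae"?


Computing edit distance: "caaf" -> "afae"
DP table:
           a    f    a    e
      0    1    2    3    4
  c   1    1    2    3    4
  a   2    1    2    2    3
  a   3    2    2    2    3
  f   4    3    2    3    3
Edit distance = dp[4][4] = 3

3


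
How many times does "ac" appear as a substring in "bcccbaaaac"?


Searching for "ac" in "bcccbaaaac"
Scanning each position:
  Position 0: "bc" => no
  Position 1: "cc" => no
  Position 2: "cc" => no
  Position 3: "cb" => no
  Position 4: "ba" => no
  Position 5: "aa" => no
  Position 6: "aa" => no
  Position 7: "aa" => no
  Position 8: "ac" => MATCH
Total occurrences: 1

1
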